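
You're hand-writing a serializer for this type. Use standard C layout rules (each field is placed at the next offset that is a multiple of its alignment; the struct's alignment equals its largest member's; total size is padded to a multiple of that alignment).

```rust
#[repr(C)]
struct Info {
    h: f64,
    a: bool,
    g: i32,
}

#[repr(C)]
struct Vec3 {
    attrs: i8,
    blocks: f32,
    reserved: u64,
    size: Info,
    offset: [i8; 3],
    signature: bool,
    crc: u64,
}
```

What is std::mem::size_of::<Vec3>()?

Info: h at 0 (size 8, align 8) → ends 8; a at 8 (size 1, align 1) → ends 9; pad 3 to align 4 for g; g at 12 (size 4, align 4) → ends 16; total 16 bytes, alignment 8
attrs at 0 (size 1, align 1) → ends 1
pad 3 to align 4 for blocks
blocks at 4 (size 4, align 4) → ends 8
reserved at 8 (size 8, align 8) → ends 16
size at 16 (size 16, align 8) → ends 32
offset at 32 (size 3, align 1) → ends 35
signature at 35 (size 1, align 1) → ends 36
pad 4 to align 8 for crc
crc at 40 (size 8, align 8) → ends 48
total 48 bytes, alignment 8

48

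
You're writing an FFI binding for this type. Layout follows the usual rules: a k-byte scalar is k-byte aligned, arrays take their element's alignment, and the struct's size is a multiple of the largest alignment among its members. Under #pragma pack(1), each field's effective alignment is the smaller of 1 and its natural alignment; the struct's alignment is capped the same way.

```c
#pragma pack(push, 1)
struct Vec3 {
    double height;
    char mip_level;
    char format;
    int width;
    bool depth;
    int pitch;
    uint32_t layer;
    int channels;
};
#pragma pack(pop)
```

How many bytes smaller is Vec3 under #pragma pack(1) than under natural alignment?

5

natural layout:
  @0: height [8B, align 8] → 8
  @8: mip_level [1B, align 1] → 9
  @9: format [1B, align 1] → 10
  +2 pad (align 4)
  @12: width [4B, align 4] → 16
  @16: depth [1B, align 1] → 17
  +3 pad (align 4)
  @20: pitch [4B, align 4] → 24
  @24: layer [4B, align 4] → 28
  @28: channels [4B, align 4] → 32
  size 32, align 8
packed(1) layout:
  @0: height [8B, align 1] → 8
  @8: mip_level [1B, align 1] → 9
  @9: format [1B, align 1] → 10
  @10: width [4B, align 1] → 14
  @14: depth [1B, align 1] → 15
  @15: pitch [4B, align 1] → 19
  @19: layer [4B, align 1] → 23
  @23: channels [4B, align 1] → 27
  size 27, align 1
32 − 27 = 5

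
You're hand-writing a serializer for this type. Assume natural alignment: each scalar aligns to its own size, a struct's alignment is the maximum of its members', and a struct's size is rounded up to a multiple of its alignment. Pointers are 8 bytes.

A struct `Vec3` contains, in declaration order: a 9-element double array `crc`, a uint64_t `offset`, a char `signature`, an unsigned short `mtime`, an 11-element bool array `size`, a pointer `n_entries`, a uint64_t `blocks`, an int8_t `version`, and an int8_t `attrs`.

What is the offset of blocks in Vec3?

0..72  crc  (72B, 8-aligned)
72..80  offset  (8B, 8-aligned)
80..81  signature  (1B, 1-aligned)
81..82  -- padding (1B)
82..84  mtime  (2B, 2-aligned)
84..95  size  (11B, 1-aligned)
95..96  -- padding (1B)
96..104  n_entries  (8B, 8-aligned)
104..112  blocks  (8B, 8-aligned)

104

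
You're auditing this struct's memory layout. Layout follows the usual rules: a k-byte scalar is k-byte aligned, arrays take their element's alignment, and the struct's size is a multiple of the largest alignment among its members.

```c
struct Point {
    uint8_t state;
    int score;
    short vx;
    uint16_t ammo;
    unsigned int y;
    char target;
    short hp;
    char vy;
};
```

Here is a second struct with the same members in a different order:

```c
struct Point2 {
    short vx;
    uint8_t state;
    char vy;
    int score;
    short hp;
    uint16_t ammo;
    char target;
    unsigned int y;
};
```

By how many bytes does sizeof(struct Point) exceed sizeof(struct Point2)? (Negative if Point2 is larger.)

state at 0 (size 1, align 1) → ends 1
pad 3 to align 4 for score
score at 4 (size 4, align 4) → ends 8
vx at 8 (size 2, align 2) → ends 10
ammo at 10 (size 2, align 2) → ends 12
y at 12 (size 4, align 4) → ends 16
target at 16 (size 1, align 1) → ends 17
pad 1 to align 2 for hp
hp at 18 (size 2, align 2) → ends 20
vy at 20 (size 1, align 1) → ends 21
tail pad 3 to reach multiple of 4
total 24 bytes, alignment 4
— Point2 —
vx at 0 (size 2, align 2) → ends 2
state at 2 (size 1, align 1) → ends 3
vy at 3 (size 1, align 1) → ends 4
score at 4 (size 4, align 4) → ends 8
hp at 8 (size 2, align 2) → ends 10
ammo at 10 (size 2, align 2) → ends 12
target at 12 (size 1, align 1) → ends 13
pad 3 to align 4 for y
y at 16 (size 4, align 4) → ends 20
total 20 bytes, alignment 4
24 − 20 = 4

4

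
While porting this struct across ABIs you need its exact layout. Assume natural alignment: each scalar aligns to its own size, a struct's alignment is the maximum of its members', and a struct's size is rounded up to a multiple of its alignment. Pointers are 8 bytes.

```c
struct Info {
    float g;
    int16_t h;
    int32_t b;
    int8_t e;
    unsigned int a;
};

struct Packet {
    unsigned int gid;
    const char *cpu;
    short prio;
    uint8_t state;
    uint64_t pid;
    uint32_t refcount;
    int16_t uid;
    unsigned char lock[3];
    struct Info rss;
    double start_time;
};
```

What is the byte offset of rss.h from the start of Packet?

Info: @0: g [4B, align 4] → 4; @4: h [2B, align 2] → 6; +2 pad (align 4); @8: b [4B, align 4] → 12; @12: e [1B, align 1] → 13; +3 pad (align 4); @16: a [4B, align 4] → 20; size 20, align 4
@0: gid [4B, align 4] → 4
+4 pad (align 8)
@8: cpu [8B, align 8] → 16
@16: prio [2B, align 2] → 18
@18: state [1B, align 1] → 19
+5 pad (align 8)
@24: pid [8B, align 8] → 32
@32: refcount [4B, align 4] → 36
@36: uid [2B, align 2] → 38
@38: lock [3B, align 1] → 41
+3 pad (align 4)
@44: rss [20B, align 4] → 64
within Info: h at 4
44 + 4 = 48

48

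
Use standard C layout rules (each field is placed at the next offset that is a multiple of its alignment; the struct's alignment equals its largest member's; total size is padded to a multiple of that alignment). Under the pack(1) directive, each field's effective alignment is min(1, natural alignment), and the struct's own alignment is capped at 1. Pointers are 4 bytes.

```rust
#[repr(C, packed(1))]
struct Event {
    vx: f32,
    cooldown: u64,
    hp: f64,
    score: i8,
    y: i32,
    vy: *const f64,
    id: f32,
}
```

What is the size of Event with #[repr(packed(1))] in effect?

0..4  vx  (4B, 1-aligned)
4..12  cooldown  (8B, 1-aligned)
12..20  hp  (8B, 1-aligned)
20..21  score  (1B, 1-aligned)
21..25  y  (4B, 1-aligned)
25..29  vy  (4B, 1-aligned)
29..33  id  (4B, 1-aligned)
sizeof = 33, alignof = 1

33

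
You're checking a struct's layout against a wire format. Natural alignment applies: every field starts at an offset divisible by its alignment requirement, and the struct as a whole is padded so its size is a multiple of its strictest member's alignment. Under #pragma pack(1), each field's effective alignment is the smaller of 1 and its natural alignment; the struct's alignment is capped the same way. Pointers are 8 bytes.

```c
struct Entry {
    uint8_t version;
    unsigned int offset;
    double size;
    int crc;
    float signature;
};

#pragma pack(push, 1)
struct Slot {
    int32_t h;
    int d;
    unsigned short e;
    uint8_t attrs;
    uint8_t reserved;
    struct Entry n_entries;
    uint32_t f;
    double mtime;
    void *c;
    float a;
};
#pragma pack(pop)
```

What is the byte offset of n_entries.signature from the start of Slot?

32

Entry: version at 0 (size 1, align 1) → ends 1; pad 3 to align 4 for offset; offset at 4 (size 4, align 4) → ends 8; size at 8 (size 8, align 8) → ends 16; crc at 16 (size 4, align 4) → ends 20; signature at 20 (size 4, align 4) → ends 24; total 24 bytes, alignment 8
h at 0 (size 4, align 1) → ends 4
d at 4 (size 4, align 1) → ends 8
e at 8 (size 2, align 1) → ends 10
attrs at 10 (size 1, align 1) → ends 11
reserved at 11 (size 1, align 1) → ends 12
n_entries at 12 (size 24, align 1) → ends 36
within Entry: signature at 20
12 + 20 = 32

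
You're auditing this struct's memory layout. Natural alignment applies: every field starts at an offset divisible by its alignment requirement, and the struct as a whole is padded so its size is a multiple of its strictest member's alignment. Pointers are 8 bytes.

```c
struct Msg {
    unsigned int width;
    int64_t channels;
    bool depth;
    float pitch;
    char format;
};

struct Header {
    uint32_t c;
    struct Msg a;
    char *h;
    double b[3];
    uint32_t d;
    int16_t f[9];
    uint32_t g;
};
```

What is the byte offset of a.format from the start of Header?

32

Msg: width at 0 (size 4, align 4) → ends 4; pad 4 to align 8 for channels; channels at 8 (size 8, align 8) → ends 16; depth at 16 (size 1, align 1) → ends 17; pad 3 to align 4 for pitch; pitch at 20 (size 4, align 4) → ends 24; format at 24 (size 1, align 1) → ends 25; tail pad 7 to reach multiple of 8; total 32 bytes, alignment 8
c at 0 (size 4, align 4) → ends 4
pad 4 to align 8 for a
a at 8 (size 32, align 8) → ends 40
within Msg: format at 24
8 + 24 = 32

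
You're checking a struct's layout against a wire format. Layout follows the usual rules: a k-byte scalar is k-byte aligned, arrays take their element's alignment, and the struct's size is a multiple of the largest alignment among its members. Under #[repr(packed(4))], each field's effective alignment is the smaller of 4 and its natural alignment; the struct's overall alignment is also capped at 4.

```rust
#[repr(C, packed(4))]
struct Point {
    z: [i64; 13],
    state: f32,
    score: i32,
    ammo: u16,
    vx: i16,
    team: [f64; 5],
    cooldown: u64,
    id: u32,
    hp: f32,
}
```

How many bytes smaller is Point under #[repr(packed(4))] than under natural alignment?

4

natural layout:
  0..104  z  (104B, 8-aligned)
  104..108  state  (4B, 4-aligned)
  108..112  score  (4B, 4-aligned)
  112..114  ammo  (2B, 2-aligned)
  114..116  vx  (2B, 2-aligned)
  116..120  -- padding (4B)
  120..160  team  (40B, 8-aligned)
  160..168  cooldown  (8B, 8-aligned)
  168..172  id  (4B, 4-aligned)
  172..176  hp  (4B, 4-aligned)
  sizeof = 176, alignof = 8
packed(4) layout:
  0..104  z  (104B, 4-aligned)
  104..108  state  (4B, 4-aligned)
  108..112  score  (4B, 4-aligned)
  112..114  ammo  (2B, 2-aligned)
  114..116  vx  (2B, 2-aligned)
  116..156  team  (40B, 4-aligned)
  156..164  cooldown  (8B, 4-aligned)
  164..168  id  (4B, 4-aligned)
  168..172  hp  (4B, 4-aligned)
  sizeof = 172, alignof = 4
176 − 172 = 4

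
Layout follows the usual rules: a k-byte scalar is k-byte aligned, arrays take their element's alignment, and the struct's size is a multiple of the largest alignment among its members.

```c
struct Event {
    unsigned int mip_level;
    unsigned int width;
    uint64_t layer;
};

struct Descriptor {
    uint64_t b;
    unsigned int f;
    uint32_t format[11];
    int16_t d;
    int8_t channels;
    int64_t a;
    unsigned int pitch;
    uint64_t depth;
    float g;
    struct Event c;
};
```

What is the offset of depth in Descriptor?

80

Event: @0: mip_level [4B, align 4] → 4; @4: width [4B, align 4] → 8; @8: layer [8B, align 8] → 16; size 16, align 8
@0: b [8B, align 8] → 8
@8: f [4B, align 4] → 12
@12: format [44B, align 4] → 56
@56: d [2B, align 2] → 58
@58: channels [1B, align 1] → 59
+5 pad (align 8)
@64: a [8B, align 8] → 72
@72: pitch [4B, align 4] → 76
+4 pad (align 8)
@80: depth [8B, align 8] → 88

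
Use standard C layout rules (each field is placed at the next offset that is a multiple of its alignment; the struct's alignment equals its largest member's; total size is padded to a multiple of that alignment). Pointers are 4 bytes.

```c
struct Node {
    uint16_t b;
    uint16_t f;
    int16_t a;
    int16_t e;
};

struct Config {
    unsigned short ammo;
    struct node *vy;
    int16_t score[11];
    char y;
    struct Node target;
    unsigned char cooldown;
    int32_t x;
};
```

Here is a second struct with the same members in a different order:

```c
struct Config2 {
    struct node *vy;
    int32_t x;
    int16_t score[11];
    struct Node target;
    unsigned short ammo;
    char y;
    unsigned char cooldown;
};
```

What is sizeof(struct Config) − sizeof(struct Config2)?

4

Node: b at 0 (size 2, align 2) → ends 2; f at 2 (size 2, align 2) → ends 4; a at 4 (size 2, align 2) → ends 6; e at 6 (size 2, align 2) → ends 8; total 8 bytes, alignment 2
ammo at 0 (size 2, align 2) → ends 2
pad 2 to align 4 for vy
vy at 4 (size 4, align 4) → ends 8
score at 8 (size 22, align 2) → ends 30
y at 30 (size 1, align 1) → ends 31
pad 1 to align 2 for target
target at 32 (size 8, align 2) → ends 40
cooldown at 40 (size 1, align 1) → ends 41
pad 3 to align 4 for x
x at 44 (size 4, align 4) → ends 48
total 48 bytes, alignment 4
— Config2 —
vy at 0 (size 4, align 4) → ends 4
x at 4 (size 4, align 4) → ends 8
score at 8 (size 22, align 2) → ends 30
target at 30 (size 8, align 2) → ends 38
ammo at 38 (size 2, align 2) → ends 40
y at 40 (size 1, align 1) → ends 41
cooldown at 41 (size 1, align 1) → ends 42
tail pad 2 to reach multiple of 4
total 44 bytes, alignment 4
48 − 44 = 4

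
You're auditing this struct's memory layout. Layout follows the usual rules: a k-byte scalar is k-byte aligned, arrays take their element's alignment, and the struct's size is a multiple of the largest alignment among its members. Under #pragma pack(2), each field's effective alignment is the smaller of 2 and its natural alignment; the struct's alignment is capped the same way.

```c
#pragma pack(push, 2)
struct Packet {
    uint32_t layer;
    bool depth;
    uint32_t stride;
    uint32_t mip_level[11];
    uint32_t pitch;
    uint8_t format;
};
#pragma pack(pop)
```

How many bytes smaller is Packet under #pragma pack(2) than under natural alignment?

4

natural layout:
  layer at 0 (size 4, align 4) → ends 4
  depth at 4 (size 1, align 1) → ends 5
  pad 3 to align 4 for stride
  stride at 8 (size 4, align 4) → ends 12
  mip_level at 12 (size 44, align 4) → ends 56
  pitch at 56 (size 4, align 4) → ends 60
  format at 60 (size 1, align 1) → ends 61
  tail pad 3 to reach multiple of 4
  total 64 bytes, alignment 4
packed(2) layout:
  layer at 0 (size 4, align 2) → ends 4
  depth at 4 (size 1, align 1) → ends 5
  pad 1 to align 2 for stride
  stride at 6 (size 4, align 2) → ends 10
  mip_level at 10 (size 44, align 2) → ends 54
  pitch at 54 (size 4, align 2) → ends 58
  format at 58 (size 1, align 1) → ends 59
  tail pad 1 to reach multiple of 2
  total 60 bytes, alignment 2
64 − 60 = 4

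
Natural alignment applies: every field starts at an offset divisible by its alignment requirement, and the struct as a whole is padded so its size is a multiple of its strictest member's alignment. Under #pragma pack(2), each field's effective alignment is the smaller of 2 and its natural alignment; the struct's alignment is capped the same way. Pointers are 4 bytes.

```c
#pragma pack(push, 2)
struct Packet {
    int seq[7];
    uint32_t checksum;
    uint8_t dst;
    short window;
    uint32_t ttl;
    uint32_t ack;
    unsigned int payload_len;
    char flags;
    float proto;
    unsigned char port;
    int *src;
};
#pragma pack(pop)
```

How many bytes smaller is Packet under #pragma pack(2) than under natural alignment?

natural layout:
  @0: seq [28B, align 4] → 28
  @28: checksum [4B, align 4] → 32
  @32: dst [1B, align 1] → 33
  +1 pad (align 2)
  @34: window [2B, align 2] → 36
  @36: ttl [4B, align 4] → 40
  @40: ack [4B, align 4] → 44
  @44: payload_len [4B, align 4] → 48
  @48: flags [1B, align 1] → 49
  +3 pad (align 4)
  @52: proto [4B, align 4] → 56
  @56: port [1B, align 1] → 57
  +3 pad (align 4)
  @60: src [4B, align 4] → 64
  size 64, align 4
packed(2) layout:
  @0: seq [28B, align 2] → 28
  @28: checksum [4B, align 2] → 32
  @32: dst [1B, align 1] → 33
  +1 pad (align 2)
  @34: window [2B, align 2] → 36
  @36: ttl [4B, align 2] → 40
  @40: ack [4B, align 2] → 44
  @44: payload_len [4B, align 2] → 48
  @48: flags [1B, align 1] → 49
  +1 pad (align 2)
  @50: proto [4B, align 2] → 54
  @54: port [1B, align 1] → 55
  +1 pad (align 2)
  @56: src [4B, align 2] → 60
  size 60, align 2
64 − 60 = 4

4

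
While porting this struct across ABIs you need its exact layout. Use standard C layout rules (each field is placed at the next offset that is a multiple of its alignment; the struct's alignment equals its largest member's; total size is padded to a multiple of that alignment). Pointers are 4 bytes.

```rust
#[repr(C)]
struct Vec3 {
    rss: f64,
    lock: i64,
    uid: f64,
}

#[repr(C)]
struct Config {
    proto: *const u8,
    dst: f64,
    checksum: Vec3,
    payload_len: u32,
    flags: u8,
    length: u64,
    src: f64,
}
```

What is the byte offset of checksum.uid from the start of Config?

Vec3: @0: rss [8B, align 8] → 8; @8: lock [8B, align 8] → 16; @16: uid [8B, align 8] → 24; size 24, align 8
@0: proto [4B, align 4] → 4
+4 pad (align 8)
@8: dst [8B, align 8] → 16
@16: checksum [24B, align 8] → 40
within Vec3: uid at 16
16 + 16 = 32

32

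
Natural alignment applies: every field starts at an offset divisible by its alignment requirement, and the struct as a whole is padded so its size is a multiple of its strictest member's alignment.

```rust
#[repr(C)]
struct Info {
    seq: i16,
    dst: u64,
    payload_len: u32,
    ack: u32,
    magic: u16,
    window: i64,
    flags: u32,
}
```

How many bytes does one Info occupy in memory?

@0: seq [2B, align 2] → 2
+6 pad (align 8)
@8: dst [8B, align 8] → 16
@16: payload_len [4B, align 4] → 20
@20: ack [4B, align 4] → 24
@24: magic [2B, align 2] → 26
+6 pad (align 8)
@32: window [8B, align 8] → 40
@40: flags [4B, align 4] → 44
+4 tail pad (align 8)
size 48, align 8

48 bytes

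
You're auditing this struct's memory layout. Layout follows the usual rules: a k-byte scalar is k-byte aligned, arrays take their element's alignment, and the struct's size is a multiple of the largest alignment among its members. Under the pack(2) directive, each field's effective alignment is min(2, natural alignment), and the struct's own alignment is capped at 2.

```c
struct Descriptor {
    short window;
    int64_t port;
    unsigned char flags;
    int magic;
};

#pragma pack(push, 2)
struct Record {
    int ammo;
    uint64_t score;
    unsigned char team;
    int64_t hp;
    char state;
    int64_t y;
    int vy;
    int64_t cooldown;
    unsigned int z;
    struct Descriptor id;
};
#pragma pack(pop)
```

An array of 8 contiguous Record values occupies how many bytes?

576

Descriptor: @0: window [2B, align 2] → 2; +6 pad (align 8); @8: port [8B, align 8] → 16; @16: flags [1B, align 1] → 17; +3 pad (align 4); @20: magic [4B, align 4] → 24; size 24, align 8
@0: ammo [4B, align 2] → 4
@4: score [8B, align 2] → 12
@12: team [1B, align 1] → 13
+1 pad (align 2)
@14: hp [8B, align 2] → 22
@22: state [1B, align 1] → 23
+1 pad (align 2)
@24: y [8B, align 2] → 32
@32: vy [4B, align 2] → 36
@36: cooldown [8B, align 2] → 44
@44: z [4B, align 2] → 48
@48: id [24B, align 2] → 72
size 72, align 2
array of 8: 8 × 72 = 576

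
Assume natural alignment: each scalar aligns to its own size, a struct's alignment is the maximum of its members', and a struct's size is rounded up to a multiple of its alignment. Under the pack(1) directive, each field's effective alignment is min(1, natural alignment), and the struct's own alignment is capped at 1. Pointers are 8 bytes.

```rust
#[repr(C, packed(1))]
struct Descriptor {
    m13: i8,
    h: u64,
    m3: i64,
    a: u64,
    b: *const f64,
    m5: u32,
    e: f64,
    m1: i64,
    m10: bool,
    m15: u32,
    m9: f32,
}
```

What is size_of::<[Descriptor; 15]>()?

0..1  m13  (1B, 1-aligned)
1..9  h  (8B, 1-aligned)
9..17  m3  (8B, 1-aligned)
17..25  a  (8B, 1-aligned)
25..33  b  (8B, 1-aligned)
33..37  m5  (4B, 1-aligned)
37..45  e  (8B, 1-aligned)
45..53  m1  (8B, 1-aligned)
53..54  m10  (1B, 1-aligned)
54..58  m15  (4B, 1-aligned)
58..62  m9  (4B, 1-aligned)
sizeof = 62, alignof = 1
array of 15: 15 × 62 = 930

930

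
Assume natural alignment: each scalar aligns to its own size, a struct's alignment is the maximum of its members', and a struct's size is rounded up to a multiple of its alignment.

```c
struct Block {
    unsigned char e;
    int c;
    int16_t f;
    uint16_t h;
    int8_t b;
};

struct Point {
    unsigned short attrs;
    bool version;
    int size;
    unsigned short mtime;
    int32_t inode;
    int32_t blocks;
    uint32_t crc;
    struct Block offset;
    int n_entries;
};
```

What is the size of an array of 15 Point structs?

660

Block: e at 0 (size 1, align 1) → ends 1; pad 3 to align 4 for c; c at 4 (size 4, align 4) → ends 8; f at 8 (size 2, align 2) → ends 10; h at 10 (size 2, align 2) → ends 12; b at 12 (size 1, align 1) → ends 13; tail pad 3 to reach multiple of 4; total 16 bytes, alignment 4
attrs at 0 (size 2, align 2) → ends 2
version at 2 (size 1, align 1) → ends 3
pad 1 to align 4 for size
size at 4 (size 4, align 4) → ends 8
mtime at 8 (size 2, align 2) → ends 10
pad 2 to align 4 for inode
inode at 12 (size 4, align 4) → ends 16
blocks at 16 (size 4, align 4) → ends 20
crc at 20 (size 4, align 4) → ends 24
offset at 24 (size 16, align 4) → ends 40
n_entries at 40 (size 4, align 4) → ends 44
total 44 bytes, alignment 4
array of 15: 15 × 44 = 660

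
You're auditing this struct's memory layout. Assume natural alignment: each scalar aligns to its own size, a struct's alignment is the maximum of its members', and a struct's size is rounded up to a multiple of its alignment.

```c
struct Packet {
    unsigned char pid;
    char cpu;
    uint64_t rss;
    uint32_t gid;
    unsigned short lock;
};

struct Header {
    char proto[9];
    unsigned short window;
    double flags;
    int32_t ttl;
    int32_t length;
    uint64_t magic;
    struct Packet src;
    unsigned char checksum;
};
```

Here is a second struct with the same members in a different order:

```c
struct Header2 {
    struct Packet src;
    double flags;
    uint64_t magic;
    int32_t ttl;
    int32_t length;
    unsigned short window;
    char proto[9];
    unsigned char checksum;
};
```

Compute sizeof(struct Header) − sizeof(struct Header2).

Packet: 0..1  pid  (1B, 1-aligned); 1..2  cpu  (1B, 1-aligned); 2..8  -- padding (6B); 8..16  rss  (8B, 8-aligned); 16..20  gid  (4B, 4-aligned); 20..22  lock  (2B, 2-aligned); 22..24  -- tail padding (2B); sizeof = 24, alignof = 8
0..9  proto  (9B, 1-aligned)
9..10  -- padding (1B)
10..12  window  (2B, 2-aligned)
12..16  -- padding (4B)
16..24  flags  (8B, 8-aligned)
24..28  ttl  (4B, 4-aligned)
28..32  length  (4B, 4-aligned)
32..40  magic  (8B, 8-aligned)
40..64  src  (24B, 8-aligned)
64..65  checksum  (1B, 1-aligned)
65..72  -- tail padding (7B)
sizeof = 72, alignof = 8
— Header2 —
0..24  src  (24B, 8-aligned)
24..32  flags  (8B, 8-aligned)
32..40  magic  (8B, 8-aligned)
40..44  ttl  (4B, 4-aligned)
44..48  length  (4B, 4-aligned)
48..50  window  (2B, 2-aligned)
50..59  proto  (9B, 1-aligned)
59..60  checksum  (1B, 1-aligned)
60..64  -- tail padding (4B)
sizeof = 64, alignof = 8
72 − 64 = 8

8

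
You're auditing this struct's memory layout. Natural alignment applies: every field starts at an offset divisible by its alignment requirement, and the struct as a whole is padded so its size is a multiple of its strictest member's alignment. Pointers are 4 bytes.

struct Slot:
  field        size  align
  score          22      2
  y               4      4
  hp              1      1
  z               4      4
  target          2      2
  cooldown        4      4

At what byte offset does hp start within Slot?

28

0..22  score  (22B, 2-aligned)
22..24  -- padding (2B)
24..28  y  (4B, 4-aligned)
28..29  hp  (1B, 1-aligned)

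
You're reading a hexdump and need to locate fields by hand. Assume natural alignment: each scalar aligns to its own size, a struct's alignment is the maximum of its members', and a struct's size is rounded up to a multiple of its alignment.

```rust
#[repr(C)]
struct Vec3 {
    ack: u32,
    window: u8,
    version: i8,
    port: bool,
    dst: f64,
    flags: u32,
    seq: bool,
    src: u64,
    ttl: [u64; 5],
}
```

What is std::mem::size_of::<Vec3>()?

72 bytes

@0: ack [4B, align 4] → 4
@4: window [1B, align 1] → 5
@5: version [1B, align 1] → 6
@6: port [1B, align 1] → 7
+1 pad (align 8)
@8: dst [8B, align 8] → 16
@16: flags [4B, align 4] → 20
@20: seq [1B, align 1] → 21
+3 pad (align 8)
@24: src [8B, align 8] → 32
@32: ttl [40B, align 8] → 72
size 72, align 8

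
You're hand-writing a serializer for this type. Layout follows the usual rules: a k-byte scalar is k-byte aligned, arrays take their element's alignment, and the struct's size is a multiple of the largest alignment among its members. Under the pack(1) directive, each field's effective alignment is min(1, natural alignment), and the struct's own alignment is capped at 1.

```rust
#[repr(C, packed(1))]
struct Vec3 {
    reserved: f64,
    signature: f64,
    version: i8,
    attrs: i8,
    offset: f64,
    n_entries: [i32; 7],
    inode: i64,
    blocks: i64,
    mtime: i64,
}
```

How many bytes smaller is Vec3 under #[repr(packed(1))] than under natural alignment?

natural layout:
  @0: reserved [8B, align 8] → 8
  @8: signature [8B, align 8] → 16
  @16: version [1B, align 1] → 17
  @17: attrs [1B, align 1] → 18
  +6 pad (align 8)
  @24: offset [8B, align 8] → 32
  @32: n_entries [28B, align 4] → 60
  +4 pad (align 8)
  @64: inode [8B, align 8] → 72
  @72: blocks [8B, align 8] → 80
  @80: mtime [8B, align 8] → 88
  size 88, align 8
packed(1) layout:
  @0: reserved [8B, align 1] → 8
  @8: signature [8B, align 1] → 16
  @16: version [1B, align 1] → 17
  @17: attrs [1B, align 1] → 18
  @18: offset [8B, align 1] → 26
  @26: n_entries [28B, align 1] → 54
  @54: inode [8B, align 1] → 62
  @62: blocks [8B, align 1] → 70
  @70: mtime [8B, align 1] → 78
  size 78, align 1
88 − 78 = 10

10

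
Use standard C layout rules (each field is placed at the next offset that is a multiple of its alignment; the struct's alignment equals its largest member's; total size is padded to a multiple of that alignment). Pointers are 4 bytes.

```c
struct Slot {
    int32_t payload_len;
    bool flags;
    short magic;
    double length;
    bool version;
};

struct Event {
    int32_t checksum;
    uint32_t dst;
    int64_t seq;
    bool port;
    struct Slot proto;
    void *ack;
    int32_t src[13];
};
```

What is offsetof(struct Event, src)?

Slot: 0..4  payload_len  (4B, 4-aligned); 4..5  flags  (1B, 1-aligned); 5..6  -- padding (1B); 6..8  magic  (2B, 2-aligned); 8..16  length  (8B, 8-aligned); 16..17  version  (1B, 1-aligned); 17..24  -- tail padding (7B); sizeof = 24, alignof = 8
0..4  checksum  (4B, 4-aligned)
4..8  dst  (4B, 4-aligned)
8..16  seq  (8B, 8-aligned)
16..17  port  (1B, 1-aligned)
17..24  -- padding (7B)
24..48  proto  (24B, 8-aligned)
48..52  ack  (4B, 4-aligned)
52..104  src  (52B, 4-aligned)

52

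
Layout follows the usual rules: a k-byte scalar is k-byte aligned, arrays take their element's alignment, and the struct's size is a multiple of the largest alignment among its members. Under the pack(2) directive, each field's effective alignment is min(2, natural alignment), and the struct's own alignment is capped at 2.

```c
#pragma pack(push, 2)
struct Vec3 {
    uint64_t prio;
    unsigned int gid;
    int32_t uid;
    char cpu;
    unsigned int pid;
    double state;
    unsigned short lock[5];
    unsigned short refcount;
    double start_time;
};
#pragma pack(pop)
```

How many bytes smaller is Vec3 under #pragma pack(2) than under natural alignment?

natural layout:
  0..8  prio  (8B, 8-aligned)
  8..12  gid  (4B, 4-aligned)
  12..16  uid  (4B, 4-aligned)
  16..17  cpu  (1B, 1-aligned)
  17..20  -- padding (3B)
  20..24  pid  (4B, 4-aligned)
  24..32  state  (8B, 8-aligned)
  32..42  lock  (10B, 2-aligned)
  42..44  refcount  (2B, 2-aligned)
  44..48  -- padding (4B)
  48..56  start_time  (8B, 8-aligned)
  sizeof = 56, alignof = 8
packed(2) layout:
  0..8  prio  (8B, 2-aligned)
  8..12  gid  (4B, 2-aligned)
  12..16  uid  (4B, 2-aligned)
  16..17  cpu  (1B, 1-aligned)
  17..18  -- padding (1B)
  18..22  pid  (4B, 2-aligned)
  22..30  state  (8B, 2-aligned)
  30..40  lock  (10B, 2-aligned)
  40..42  refcount  (2B, 2-aligned)
  42..50  start_time  (8B, 2-aligned)
  sizeof = 50, alignof = 2
56 − 50 = 6

6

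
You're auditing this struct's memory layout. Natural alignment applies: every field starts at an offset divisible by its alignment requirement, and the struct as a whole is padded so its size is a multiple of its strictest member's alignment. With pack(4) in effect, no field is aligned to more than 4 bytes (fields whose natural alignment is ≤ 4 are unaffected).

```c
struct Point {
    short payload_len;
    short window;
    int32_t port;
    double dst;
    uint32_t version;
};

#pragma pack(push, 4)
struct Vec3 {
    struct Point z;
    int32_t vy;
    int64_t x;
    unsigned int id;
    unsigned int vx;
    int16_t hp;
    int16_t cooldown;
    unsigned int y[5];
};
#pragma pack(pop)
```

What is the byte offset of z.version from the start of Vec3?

16

Point: payload_len at 0 (size 2, align 2) → ends 2; window at 2 (size 2, align 2) → ends 4; port at 4 (size 4, align 4) → ends 8; dst at 8 (size 8, align 8) → ends 16; version at 16 (size 4, align 4) → ends 20; tail pad 4 to reach multiple of 8; total 24 bytes, alignment 8
z at 0 (size 24, align 4) → ends 24
within Point: version at 16
0 + 16 = 16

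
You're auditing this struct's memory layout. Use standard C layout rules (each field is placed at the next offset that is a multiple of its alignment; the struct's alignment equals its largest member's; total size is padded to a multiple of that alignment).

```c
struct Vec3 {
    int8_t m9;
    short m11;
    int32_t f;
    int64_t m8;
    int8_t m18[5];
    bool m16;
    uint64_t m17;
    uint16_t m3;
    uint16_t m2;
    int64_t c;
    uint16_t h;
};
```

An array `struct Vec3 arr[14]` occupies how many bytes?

784

m9 at 0 (size 1, align 1) → ends 1
pad 1 to align 2 for m11
m11 at 2 (size 2, align 2) → ends 4
f at 4 (size 4, align 4) → ends 8
m8 at 8 (size 8, align 8) → ends 16
m18 at 16 (size 5, align 1) → ends 21
m16 at 21 (size 1, align 1) → ends 22
pad 2 to align 8 for m17
m17 at 24 (size 8, align 8) → ends 32
m3 at 32 (size 2, align 2) → ends 34
m2 at 34 (size 2, align 2) → ends 36
pad 4 to align 8 for c
c at 40 (size 8, align 8) → ends 48
h at 48 (size 2, align 2) → ends 50
tail pad 6 to reach multiple of 8
total 56 bytes, alignment 8
array of 14: 14 × 56 = 784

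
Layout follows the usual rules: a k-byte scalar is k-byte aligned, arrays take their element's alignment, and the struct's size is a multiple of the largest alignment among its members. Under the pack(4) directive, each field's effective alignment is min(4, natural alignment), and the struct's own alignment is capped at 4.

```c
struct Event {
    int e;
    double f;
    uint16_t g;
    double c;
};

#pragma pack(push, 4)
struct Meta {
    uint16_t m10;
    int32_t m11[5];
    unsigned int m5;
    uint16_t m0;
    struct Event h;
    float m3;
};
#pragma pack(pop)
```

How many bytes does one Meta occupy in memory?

Event: e at 0 (size 4, align 4) → ends 4; pad 4 to align 8 for f; f at 8 (size 8, align 8) → ends 16; g at 16 (size 2, align 2) → ends 18; pad 6 to align 8 for c; c at 24 (size 8, align 8) → ends 32; total 32 bytes, alignment 8
m10 at 0 (size 2, align 2) → ends 2
pad 2 to align 4 for m11
m11 at 4 (size 20, align 4) → ends 24
m5 at 24 (size 4, align 4) → ends 28
m0 at 28 (size 2, align 2) → ends 30
pad 2 to align 4 for h
h at 32 (size 32, align 4) → ends 64
m3 at 64 (size 4, align 4) → ends 68
total 68 bytes, alignment 4

68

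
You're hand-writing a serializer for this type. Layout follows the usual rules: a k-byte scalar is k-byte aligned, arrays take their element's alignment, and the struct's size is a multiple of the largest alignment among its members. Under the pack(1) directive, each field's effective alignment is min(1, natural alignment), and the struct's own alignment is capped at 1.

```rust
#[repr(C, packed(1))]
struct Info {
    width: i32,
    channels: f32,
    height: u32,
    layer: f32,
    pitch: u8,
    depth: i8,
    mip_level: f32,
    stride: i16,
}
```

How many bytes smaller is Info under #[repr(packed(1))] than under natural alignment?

natural layout:
  width at 0 (size 4, align 4) → ends 4
  channels at 4 (size 4, align 4) → ends 8
  height at 8 (size 4, align 4) → ends 12
  layer at 12 (size 4, align 4) → ends 16
  pitch at 16 (size 1, align 1) → ends 17
  depth at 17 (size 1, align 1) → ends 18
  pad 2 to align 4 for mip_level
  mip_level at 20 (size 4, align 4) → ends 24
  stride at 24 (size 2, align 2) → ends 26
  tail pad 2 to reach multiple of 4
  total 28 bytes, alignment 4
packed(1) layout:
  width at 0 (size 4, align 1) → ends 4
  channels at 4 (size 4, align 1) → ends 8
  height at 8 (size 4, align 1) → ends 12
  layer at 12 (size 4, align 1) → ends 16
  pitch at 16 (size 1, align 1) → ends 17
  depth at 17 (size 1, align 1) → ends 18
  mip_level at 18 (size 4, align 1) → ends 22
  stride at 22 (size 2, align 1) → ends 24
  total 24 bytes, alignment 1
28 − 24 = 4

4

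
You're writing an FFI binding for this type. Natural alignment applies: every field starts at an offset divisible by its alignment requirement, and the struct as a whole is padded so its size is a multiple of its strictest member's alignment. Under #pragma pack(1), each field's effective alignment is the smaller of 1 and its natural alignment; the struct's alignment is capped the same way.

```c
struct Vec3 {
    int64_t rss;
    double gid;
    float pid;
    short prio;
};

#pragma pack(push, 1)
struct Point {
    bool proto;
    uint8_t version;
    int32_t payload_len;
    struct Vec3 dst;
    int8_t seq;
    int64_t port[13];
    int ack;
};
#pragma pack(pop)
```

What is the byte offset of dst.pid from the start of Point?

22

Vec3: @0: rss [8B, align 8] → 8; @8: gid [8B, align 8] → 16; @16: pid [4B, align 4] → 20; @20: prio [2B, align 2] → 22; +2 tail pad (align 8); size 24, align 8
@0: proto [1B, align 1] → 1
@1: version [1B, align 1] → 2
@2: payload_len [4B, align 1] → 6
@6: dst [24B, align 1] → 30
within Vec3: pid at 16
6 + 16 = 22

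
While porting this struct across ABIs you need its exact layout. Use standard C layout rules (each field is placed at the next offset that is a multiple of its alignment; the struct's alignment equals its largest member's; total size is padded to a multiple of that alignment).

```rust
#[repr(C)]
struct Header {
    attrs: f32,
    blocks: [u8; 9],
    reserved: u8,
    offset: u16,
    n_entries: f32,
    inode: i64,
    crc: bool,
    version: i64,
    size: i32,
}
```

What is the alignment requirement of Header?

8

member alignments: attrs=4, blocks=1, reserved=1, offset=2, n_entries=4, inode=8, crc=1, version=8, size=4
max = 8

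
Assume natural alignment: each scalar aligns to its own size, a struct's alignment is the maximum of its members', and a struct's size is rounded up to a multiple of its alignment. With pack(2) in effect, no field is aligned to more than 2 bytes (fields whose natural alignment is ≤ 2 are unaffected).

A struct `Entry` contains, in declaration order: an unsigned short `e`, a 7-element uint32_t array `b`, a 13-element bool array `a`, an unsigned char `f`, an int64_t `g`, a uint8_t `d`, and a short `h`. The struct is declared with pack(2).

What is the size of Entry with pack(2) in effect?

@0: e [2B, align 2] → 2
@2: b [28B, align 2] → 30
@30: a [13B, align 1] → 43
@43: f [1B, align 1] → 44
@44: g [8B, align 2] → 52
@52: d [1B, align 1] → 53
+1 pad (align 2)
@54: h [2B, align 2] → 56
size 56, align 2

56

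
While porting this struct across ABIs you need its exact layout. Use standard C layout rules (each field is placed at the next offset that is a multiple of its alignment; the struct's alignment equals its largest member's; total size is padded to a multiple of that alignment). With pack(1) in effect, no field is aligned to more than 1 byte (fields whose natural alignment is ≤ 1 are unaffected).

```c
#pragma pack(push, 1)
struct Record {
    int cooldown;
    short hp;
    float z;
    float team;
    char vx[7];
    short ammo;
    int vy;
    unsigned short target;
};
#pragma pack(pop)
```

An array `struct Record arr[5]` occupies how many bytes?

145

@0: cooldown [4B, align 1] → 4
@4: hp [2B, align 1] → 6
@6: z [4B, align 1] → 10
@10: team [4B, align 1] → 14
@14: vx [7B, align 1] → 21
@21: ammo [2B, align 1] → 23
@23: vy [4B, align 1] → 27
@27: target [2B, align 1] → 29
size 29, align 1
array of 5: 5 × 29 = 145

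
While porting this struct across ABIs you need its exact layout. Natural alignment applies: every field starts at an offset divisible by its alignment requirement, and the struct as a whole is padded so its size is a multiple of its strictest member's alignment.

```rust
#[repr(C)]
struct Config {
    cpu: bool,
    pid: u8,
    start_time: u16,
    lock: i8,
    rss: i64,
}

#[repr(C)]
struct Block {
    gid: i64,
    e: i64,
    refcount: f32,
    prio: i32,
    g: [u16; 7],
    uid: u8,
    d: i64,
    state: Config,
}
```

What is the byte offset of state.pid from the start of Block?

Config: @0: cpu [1B, align 1] → 1; @1: pid [1B, align 1] → 2; @2: start_time [2B, align 2] → 4; @4: lock [1B, align 1] → 5; +3 pad (align 8); @8: rss [8B, align 8] → 16; size 16, align 8
@0: gid [8B, align 8] → 8
@8: e [8B, align 8] → 16
@16: refcount [4B, align 4] → 20
@20: prio [4B, align 4] → 24
@24: g [14B, align 2] → 38
@38: uid [1B, align 1] → 39
+1 pad (align 8)
@40: d [8B, align 8] → 48
@48: state [16B, align 8] → 64
within Config: pid at 1
48 + 1 = 49

49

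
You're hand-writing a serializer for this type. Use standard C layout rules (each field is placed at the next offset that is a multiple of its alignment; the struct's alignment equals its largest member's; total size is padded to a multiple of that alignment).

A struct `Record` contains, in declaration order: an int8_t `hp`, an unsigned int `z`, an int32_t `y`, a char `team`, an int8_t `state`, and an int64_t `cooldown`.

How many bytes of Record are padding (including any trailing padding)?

@0: hp [1B, align 1] → 1
+3 pad (align 4)
@4: z [4B, align 4] → 8
@8: y [4B, align 4] → 12
@12: team [1B, align 1] → 13
@13: state [1B, align 1] → 14
+2 pad (align 8)
@16: cooldown [8B, align 8] → 24
size 24, align 8
data bytes 19, size 24 → padding 5

5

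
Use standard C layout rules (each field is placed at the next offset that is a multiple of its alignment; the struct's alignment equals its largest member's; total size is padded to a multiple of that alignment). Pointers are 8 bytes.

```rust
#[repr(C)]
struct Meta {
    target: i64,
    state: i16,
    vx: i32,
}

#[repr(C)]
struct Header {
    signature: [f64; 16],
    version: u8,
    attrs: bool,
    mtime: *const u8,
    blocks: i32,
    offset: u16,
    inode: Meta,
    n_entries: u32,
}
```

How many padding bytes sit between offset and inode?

2

Meta: @0: target [8B, align 8] → 8; @8: state [2B, align 2] → 10; +2 pad (align 4); @12: vx [4B, align 4] → 16; size 16, align 8
@0: signature [128B, align 8] → 128
@128: version [1B, align 1] → 129
@129: attrs [1B, align 1] → 130
+6 pad (align 8)
@136: mtime [8B, align 8] → 144
@144: blocks [4B, align 4] → 148
@148: offset [2B, align 2] → 150
+2 pad (align 8)
@152: inode [16B, align 8] → 168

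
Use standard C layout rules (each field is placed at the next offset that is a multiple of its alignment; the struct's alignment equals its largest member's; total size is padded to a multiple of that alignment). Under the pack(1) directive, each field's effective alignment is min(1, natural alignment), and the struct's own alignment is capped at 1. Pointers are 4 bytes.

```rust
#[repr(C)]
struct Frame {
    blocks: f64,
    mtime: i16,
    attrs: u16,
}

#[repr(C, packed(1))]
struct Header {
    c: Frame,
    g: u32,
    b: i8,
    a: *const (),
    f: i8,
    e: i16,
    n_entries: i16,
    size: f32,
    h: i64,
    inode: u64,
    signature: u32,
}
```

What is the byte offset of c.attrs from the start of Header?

10

Frame: 0..8  blocks  (8B, 8-aligned); 8..10  mtime  (2B, 2-aligned); 10..12  attrs  (2B, 2-aligned); 12..16  -- tail padding (4B); sizeof = 16, alignof = 8
0..16  c  (16B, 1-aligned)
within Frame: attrs at 10
0 + 10 = 10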